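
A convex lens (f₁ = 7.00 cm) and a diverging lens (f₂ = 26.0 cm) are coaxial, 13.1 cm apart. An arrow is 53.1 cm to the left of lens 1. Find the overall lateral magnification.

m = -0.127

Lens 1: 1/d_i1 = 1/(7.00) − 1/(53.1) = 0.1240, so d_i1 = 8.063 cm; m₁ = −d_i1/d_o1 = -0.1518.
d_o2 = 13.1 − (8.063) = 5.037 cm.
f₂ = −26.0 cm (diverging).
Lens 2: 1/d_i2 = 1/(-26.0) − 1/(5.037) = -0.2370, so d_i2 = -4.220 cm; m₂ = −d_i2/d_o2 = +0.8377.
m = m₁·m₂ = (-0.1518)(+0.8377) = -0.127.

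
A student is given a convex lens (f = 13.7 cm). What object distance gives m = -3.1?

m = −d_i/d_o ⇒ d_i = −m·d_o.
1/f = 1/d_o + 1/d_i = 1/d_o − 1/(m·d_o) = (1 − 1/m)/d_o, so d_o = f(1 − 1/m) = (13.70)(1 − 1/(-3.1)) = 18.1 cm.

18.1 cm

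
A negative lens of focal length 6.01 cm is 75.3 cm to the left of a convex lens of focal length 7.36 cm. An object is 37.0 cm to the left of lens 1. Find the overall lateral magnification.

m = -0.0141

f₁ = −6.01 cm (diverging).
Lens 1: 1/d_i1 = 1/(-6.01) − 1/(37.0) = -0.1934, so d_i1 = -5.170 cm; m₁ = −d_i1/d_o1 = +0.1397.
d_o2 = 75.3 − (-5.170) = 80.47 cm.
Lens 2: 1/d_i2 = 1/(7.36) − 1/(80.47) = 0.1234, so d_i2 = 8.101 cm; m₂ = −d_i2/d_o2 = -0.1007.
m = m₁·m₂ = (+0.1397)(-0.1007) = -0.0141.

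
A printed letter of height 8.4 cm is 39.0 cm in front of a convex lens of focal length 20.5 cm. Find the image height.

9.31 cm

1/d_i = 1/f − 1/d_o = 1/(20.50) − 1/(39.0) = 0.02314, so d_i = 43.22 cm.
m = −d_i/d_o = -1.108.
|h_i| = |m|·h_o = 1.108 × 8.4 = 9.31 cm. The image is real, inverted and enlarged, on the far side of the lens.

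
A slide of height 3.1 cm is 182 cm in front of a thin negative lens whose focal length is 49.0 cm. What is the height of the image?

For a negative lens, f = -49.0 cm.
1/d_i = 1/f − 1/d_o = 1/(-49.00) − 1/(182) = -0.02590, so d_i = -38.61 cm.
m = −d_i/d_o = +0.2121.
|h_i| = |m|·h_o = 0.2121 × 3.1 = 0.658 cm. The image is virtual, upright and reduced, on the same side as the object.

0.658 cm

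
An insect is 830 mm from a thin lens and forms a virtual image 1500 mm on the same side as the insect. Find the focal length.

f = 1860 mm (converging)

Virtual image ⇒ d_i = −1500 mm.
1/f = 1/d_o + 1/d_i = 1/(830) + 1/(-1500) = 0.0005382, so f = 1860 mm.
Since f is positive, the thin lens is converging.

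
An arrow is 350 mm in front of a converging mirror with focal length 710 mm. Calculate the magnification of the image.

m = +1.97

1/d_i = 1/f − 1/d_o = 1/(710.0) − 1/(350) = -0.001449, so d_i = -690.3 mm.
m = −d_i/d_o = −(-690.3)/(350) = +1.97.
The image is virtual, upright and enlarged, behind the mirror.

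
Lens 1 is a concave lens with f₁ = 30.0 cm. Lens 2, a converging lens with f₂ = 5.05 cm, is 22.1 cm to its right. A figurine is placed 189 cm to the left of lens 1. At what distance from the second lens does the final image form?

5.64 cm

Lens 1 is diverging, so f₁ = −30.0 cm.
Lens 1: 1/d_i1 = 1/f₁ − 1/d_o1 = 1/(-30.0) − 1/(189) = -0.03862, so d_i1 = -25.89 cm.
The intermediate image is 25.89 cm to the left of lens 1 (virtual), which is 22.1 − (-25.89) = 47.99 cm to the left of lens 2, so d_o2 = +47.99 cm.
Lens 2: 1/d_i2 = 1/f₂ − 1/d_o2 = 1/(5.05) − 1/(47.99) = 0.1772, so d_i2 = 5.64 cm.
The final image is real, 5.64 cm to the right of lens 2 (overall magnification ≈ -0.016).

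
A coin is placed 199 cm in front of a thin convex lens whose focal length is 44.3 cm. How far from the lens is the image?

Thin-lens equation: 1/v = 1/f − 1/u = 1/(44.30) − 1/(199) = 0.02257 − 0.005025 = 0.01755, so v = 57.0 cm.
The image is real, inverted and reduced, on the far side of the lens.

57.0 cm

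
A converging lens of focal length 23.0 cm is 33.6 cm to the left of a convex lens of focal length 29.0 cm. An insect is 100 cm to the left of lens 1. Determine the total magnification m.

Lens 1: 1/d_i1 = 1/(23.0) − 1/(100) = 0.03348, so d_i1 = 29.87 cm; m₁ = −d_i1/d_o1 = -0.2987.
d_o2 = 33.6 − (29.87) = 3.730 cm.
Lens 2: 1/d_i2 = 1/(29.0) − 1/(3.730) = -0.2336, so d_i2 = -4.281 cm; m₂ = −d_i2/d_o2 = +1.148.
m = m₁·m₂ = (-0.2987)(+1.148) = -0.343.

m = -0.343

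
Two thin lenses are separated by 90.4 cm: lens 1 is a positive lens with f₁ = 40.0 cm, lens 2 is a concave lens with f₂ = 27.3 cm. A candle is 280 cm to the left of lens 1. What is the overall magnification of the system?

m = -0.0641

Lens 1: 1/d_i1 = 1/(40.0) − 1/(280) = 0.02143, so d_i1 = 46.67 cm; m₁ = −d_i1/d_o1 = -0.1667.
d_o2 = 90.4 − (46.67) = 43.73 cm.
f₂ = −27.3 cm (diverging).
Lens 2: 1/d_i2 = 1/(-27.3) − 1/(43.73) = -0.05950, so d_i2 = -16.81 cm; m₂ = −d_i2/d_o2 = +0.3843.
m = m₁·m₂ = (-0.1667)(+0.3843) = -0.0641.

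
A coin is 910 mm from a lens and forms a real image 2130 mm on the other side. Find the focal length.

Real image ⇒ d_i = +2130 mm.
1/f = 1/d_o + 1/d_i = 1/(910) + 1/(2130) = 0.001568, so f = 638 mm.
Since f is positive, the lens is converging.

f = 638 mm (converging)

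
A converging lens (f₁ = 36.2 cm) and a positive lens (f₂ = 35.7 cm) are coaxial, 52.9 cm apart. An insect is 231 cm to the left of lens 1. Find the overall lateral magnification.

m = -0.258

Lens 1: 1/d_i1 = 1/(36.2) − 1/(231) = 0.02330, so d_i1 = 42.93 cm; m₁ = −d_i1/d_o1 = -0.1858.
d_o2 = 52.9 − (42.93) = 9.970 cm.
Lens 2: 1/d_i2 = 1/(35.7) − 1/(9.970) = -0.07229, so d_i2 = -13.83 cm; m₂ = −d_i2/d_o2 = +1.387.
m = m₁·m₂ = (-0.1858)(+1.387) = -0.258.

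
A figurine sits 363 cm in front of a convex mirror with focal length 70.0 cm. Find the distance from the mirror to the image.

58.7 cm

For a convex mirror, f = -70.0 cm.
Mirror equation: 1/s_i = 1/f − 1/s_o = 1/(-70.00) − 1/(363) = -0.01429 − 0.002755 = -0.01704, so s_i = -58.7 cm.
The image is virtual, upright and reduced, behind the mirror.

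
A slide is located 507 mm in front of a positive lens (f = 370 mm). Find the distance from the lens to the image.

Lens equation: 1/q = 1/f − 1/p = 1/(370.0) − 1/(507) = 0.002703 − 0.001972 = 0.0007303, so q = 1370 mm.
The image is real, inverted and enlarged, on the far side of the lens.

1370 mm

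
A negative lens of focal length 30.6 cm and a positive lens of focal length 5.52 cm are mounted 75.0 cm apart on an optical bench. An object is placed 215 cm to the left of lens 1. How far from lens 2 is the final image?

5.84 cm

Lens 1 is diverging, so f₁ = −30.6 cm.
Lens 1: 1/d_i1 = 1/f₁ − 1/d_o1 = 1/(-30.6) − 1/(215) = -0.03733, so d_i1 = -26.79 cm.
The intermediate image is 26.79 cm to the left of lens 1 (virtual), which is 75.0 − (-26.79) = 101.8 cm to the left of lens 2, so d_o2 = +101.8 cm.
Lens 2: 1/d_i2 = 1/f₂ − 1/d_o2 = 1/(5.52) − 1/(101.8) = 0.1713, so d_i2 = 5.84 cm.
The final image is real, 5.84 cm to the right of lens 2 (overall magnification ≈ -0.0071).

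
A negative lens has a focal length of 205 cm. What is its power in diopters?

P = -0.488 D

For a negative lens, f = −205 cm.
f = -205 cm = -2.05 m.
P = 1/f = 1/(-2.05 m) = -0.488 D.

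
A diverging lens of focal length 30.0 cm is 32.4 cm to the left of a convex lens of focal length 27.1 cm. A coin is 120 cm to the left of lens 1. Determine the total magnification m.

m = -0.185

f₁ = −30.0 cm (diverging).
Lens 1: 1/d_i1 = 1/(-30.0) − 1/(120) = -0.04167, so d_i1 = -24.00 cm; m₁ = −d_i1/d_o1 = +0.2000.
d_o2 = 32.4 − (-24.00) = 56.40 cm.
Lens 2: 1/d_i2 = 1/(27.1) − 1/(56.40) = 0.01917, so d_i2 = 52.17 cm; m₂ = −d_i2/d_o2 = -0.9249.
m = m₁·m₂ = (+0.2000)(-0.9249) = -0.185.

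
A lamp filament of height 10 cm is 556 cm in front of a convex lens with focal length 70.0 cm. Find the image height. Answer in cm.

1/d_i = 1/f − 1/d_o = 1/(70.00) − 1/(556) = 0.01249, so d_i = 80.08 cm.
m = −d_i/d_o = -0.1440.
|h_i| = |m|·h_o = 0.1440 × 10 = 1.44 cm. The image is real, inverted and reduced, on the far side of the lens.

1.44 cm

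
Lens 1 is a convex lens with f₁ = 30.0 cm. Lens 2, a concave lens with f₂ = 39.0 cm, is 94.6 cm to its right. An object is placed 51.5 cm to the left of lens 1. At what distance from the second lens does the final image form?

Lens 1: 1/d_i1 = 1/f₁ − 1/d_o1 = 1/(30.0) − 1/(51.5) = 0.01392, so d_i1 = 71.86 cm.
The intermediate image is 71.86 cm to the right of lens 1, which is 94.6 − (71.86) = 22.74 cm to the left of lens 2, so d_o2 = +22.74 cm.
Lens 2 is diverging, so f₂ = −39.0 cm.
Lens 2: 1/d_i2 = 1/f₂ − 1/d_o2 = 1/(-39.0) − 1/(22.74) = -0.06962, so d_i2 = -14.4 cm.
The final image is virtual, 14.4 cm to the left of lens 2 (overall magnification ≈ -0.88).

14.4 cm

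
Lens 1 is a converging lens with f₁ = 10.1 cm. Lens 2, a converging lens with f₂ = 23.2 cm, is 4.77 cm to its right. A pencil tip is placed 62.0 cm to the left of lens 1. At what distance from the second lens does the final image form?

Lens 1: 1/d_i1 = 1/f₁ − 1/d_o1 = 1/(10.1) − 1/(62.0) = 0.08288, so d_i1 = 12.07 cm.
The intermediate image is 12.07 cm to the right of lens 1, which lies 7.300 cm to the right of lens 2 — a virtual object — so d_o2 = −7.300 cm.
Lens 2: 1/d_i2 = 1/f₂ − 1/d_o2 = 1/(23.2) − 1/(-7.300) = 0.1801, so d_i2 = 5.55 cm.
The final image is real, 5.55 cm to the right of lens 2 (overall magnification ≈ -0.15).

5.55 cm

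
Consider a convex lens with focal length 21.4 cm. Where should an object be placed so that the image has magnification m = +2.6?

13.2 cm

m = −d_i/d_o ⇒ d_i = −m·d_o.
1/f = 1/d_o + 1/d_i = 1/d_o − 1/(m·d_o) = (1 − 1/m)/d_o, so d_o = f(1 − 1/m) = (21.40)(1 − 1/(+2.6)) = 13.2 cm.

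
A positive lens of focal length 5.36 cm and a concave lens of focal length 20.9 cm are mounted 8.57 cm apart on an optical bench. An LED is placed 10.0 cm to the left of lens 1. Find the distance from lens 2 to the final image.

Lens 1: 1/d_i1 = 1/f₁ − 1/d_o1 = 1/(5.36) − 1/(10.0) = 0.08657, so d_i1 = 11.55 cm.
The intermediate image is 11.55 cm to the right of lens 1, which lies 2.980 cm to the right of lens 2 — a virtual object — so d_o2 = −2.980 cm.
Lens 2 is diverging, so f₂ = −20.9 cm.
Lens 2: 1/d_i2 = 1/f₂ − 1/d_o2 = 1/(-20.9) − 1/(-2.980) = 0.2877, so d_i2 = 3.48 cm.
The final image is real, 3.48 cm to the right of lens 2 (overall magnification ≈ -1.3).

3.48 cm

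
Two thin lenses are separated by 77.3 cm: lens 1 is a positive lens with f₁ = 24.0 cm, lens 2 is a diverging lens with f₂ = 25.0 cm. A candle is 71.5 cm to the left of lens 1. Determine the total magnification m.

Lens 1: 1/d_i1 = 1/(24.0) − 1/(71.5) = 0.02768, so d_i1 = 36.13 cm; m₁ = −d_i1/d_o1 = -0.5053.
d_o2 = 77.3 − (36.13) = 41.17 cm.
f₂ = −25.0 cm (diverging).
Lens 2: 1/d_i2 = 1/(-25.0) − 1/(41.17) = -0.06429, so d_i2 = -15.55 cm; m₂ = −d_i2/d_o2 = +0.3778.
m = m₁·m₂ = (-0.5053)(+0.3778) = -0.191.

m = -0.191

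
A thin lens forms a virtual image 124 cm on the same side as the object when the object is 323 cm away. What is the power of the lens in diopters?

Virtual image ⇒ d_i = −124 cm.
1/f = 1/d_o + 1/d_i = 1/(323) + 1/(-124) = -0.004969 cm⁻¹.
f = -201.3 cm = -2.013 m, so P = 1/f = -0.497 D.

P = -0.497 D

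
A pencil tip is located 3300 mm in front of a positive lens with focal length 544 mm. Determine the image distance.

651 mm

Lens equation: 1/v = 1/f − 1/u = 1/(544.0) − 1/(3300) = 0.001838 − 0.0003030 = 0.001535, so v = 651 mm.
The image is real, inverted and reduced, on the far side of the lens.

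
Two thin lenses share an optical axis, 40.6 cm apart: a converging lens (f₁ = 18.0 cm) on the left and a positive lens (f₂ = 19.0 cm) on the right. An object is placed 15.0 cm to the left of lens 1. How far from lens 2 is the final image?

Lens 1: 1/d_i1 = 1/f₁ − 1/d_o1 = 1/(18.0) − 1/(15.0) = -0.01111, so d_i1 = -90.00 cm.
The intermediate image is 90.00 cm to the left of lens 1 (virtual), which is 40.6 − (-90.00) = 130.6 cm to the left of lens 2, so d_o2 = +130.6 cm.
Lens 2: 1/d_i2 = 1/f₂ − 1/d_o2 = 1/(19.0) − 1/(130.6) = 0.04497, so d_i2 = 22.2 cm.
The final image is real, 22.2 cm to the right of lens 2 (overall magnification ≈ -1.0).

22.2 cm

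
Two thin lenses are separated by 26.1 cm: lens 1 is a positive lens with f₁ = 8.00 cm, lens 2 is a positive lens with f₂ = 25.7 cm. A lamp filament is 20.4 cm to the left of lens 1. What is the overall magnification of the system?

m = -1.30

Lens 1: 1/d_i1 = 1/(8.00) − 1/(20.4) = 0.07598, so d_i1 = 13.16 cm; m₁ = −d_i1/d_o1 = -0.6451.
d_o2 = 26.1 − (13.16) = 12.94 cm.
Lens 2: 1/d_i2 = 1/(25.7) − 1/(12.94) = -0.03837, so d_i2 = -26.06 cm; m₂ = −d_i2/d_o2 = +2.014.
m = m₁·m₂ = (-0.6451)(+2.014) = -1.30.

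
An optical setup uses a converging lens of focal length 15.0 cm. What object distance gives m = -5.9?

m = −d_i/d_o ⇒ d_i = −m·d_o.
1/f = 1/d_o + 1/d_i = 1/d_o − 1/(m·d_o) = (1 − 1/m)/d_o, so d_o = f(1 − 1/m) = (15.00)(1 − 1/(-5.9)) = 17.5 cm.

17.5 cm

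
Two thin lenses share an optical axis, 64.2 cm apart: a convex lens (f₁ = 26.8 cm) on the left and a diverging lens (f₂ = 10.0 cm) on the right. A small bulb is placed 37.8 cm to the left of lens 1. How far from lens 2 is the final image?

15.6 cm

Lens 1: 1/d_i1 = 1/f₁ − 1/d_o1 = 1/(26.8) − 1/(37.8) = 0.01086, so d_i1 = 92.09 cm.
The intermediate image is 92.09 cm to the right of lens 1, which lies 27.89 cm to the right of lens 2 — a virtual object — so d_o2 = −27.89 cm.
Lens 2 is diverging, so f₂ = −10.0 cm.
Lens 2: 1/d_i2 = 1/f₂ − 1/d_o2 = 1/(-10.0) − 1/(-27.89) = -0.06414, so d_i2 = -15.6 cm.
The final image is virtual, 15.6 cm to the left of lens 2 (overall magnification ≈ 1.4).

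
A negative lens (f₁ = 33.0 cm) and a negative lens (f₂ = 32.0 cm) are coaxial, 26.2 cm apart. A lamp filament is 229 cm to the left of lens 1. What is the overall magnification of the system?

f₁ = −33.0 cm (diverging).
Lens 1: 1/d_i1 = 1/(-33.0) − 1/(229) = -0.03467, so d_i1 = -28.84 cm; m₁ = −d_i1/d_o1 = +0.1259.
d_o2 = 26.2 − (-28.84) = 55.04 cm.
f₂ = −32.0 cm (diverging).
Lens 2: 1/d_i2 = 1/(-32.0) − 1/(55.04) = -0.04942, so d_i2 = -20.24 cm; m₂ = −d_i2/d_o2 = +0.3676.
m = m₁·m₂ = (+0.1259)(+0.3676) = +0.0463.

m = +0.0463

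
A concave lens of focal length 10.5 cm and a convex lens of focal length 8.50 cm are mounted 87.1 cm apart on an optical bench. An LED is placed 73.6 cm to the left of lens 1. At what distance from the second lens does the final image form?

9.32 cm

Lens 1 is diverging, so f₁ = −10.5 cm.
Lens 1: 1/d_i1 = 1/f₁ − 1/d_o1 = 1/(-10.5) − 1/(73.6) = -0.1088, so d_i1 = -9.189 cm.
The intermediate image is 9.189 cm to the left of lens 1 (virtual), which is 87.1 − (-9.189) = 96.29 cm to the left of lens 2, so d_o2 = +96.29 cm.
Lens 2: 1/d_i2 = 1/f₂ − 1/d_o2 = 1/(8.50) − 1/(96.29) = 0.1073, so d_i2 = 9.32 cm.
The final image is real, 9.32 cm to the right of lens 2 (overall magnification ≈ -0.012).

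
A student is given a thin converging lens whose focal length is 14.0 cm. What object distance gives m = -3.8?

17.7 cm

m = −d_i/d_o ⇒ d_i = −m·d_o.
1/f = 1/d_o + 1/d_i = 1/d_o − 1/(m·d_o) = (1 − 1/m)/d_o, so d_o = f(1 − 1/m) = (14.00)(1 − 1/(-3.8)) = 17.7 cm.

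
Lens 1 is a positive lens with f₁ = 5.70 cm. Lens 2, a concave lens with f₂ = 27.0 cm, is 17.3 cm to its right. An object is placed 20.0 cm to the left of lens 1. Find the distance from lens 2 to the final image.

6.93 cm

Lens 1: 1/d_i1 = 1/f₁ − 1/d_o1 = 1/(5.70) − 1/(20.0) = 0.1254, so d_i1 = 7.972 cm.
The intermediate image is 7.972 cm to the right of lens 1, which is 17.3 − (7.972) = 9.328 cm to the left of lens 2, so d_o2 = +9.328 cm.
Lens 2 is diverging, so f₂ = −27.0 cm.
Lens 2: 1/d_i2 = 1/f₂ − 1/d_o2 = 1/(-27.0) − 1/(9.328) = -0.1442, so d_i2 = -6.93 cm.
The final image is virtual, 6.93 cm to the left of lens 2 (overall magnification ≈ -0.30).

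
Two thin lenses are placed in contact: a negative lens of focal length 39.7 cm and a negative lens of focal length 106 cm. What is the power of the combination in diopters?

P = -3.46 D

P₁ = 1/f₁ = 1/(-0.397 m) = -2.519 D; P₂ = 1/f₂ = 1/(-1.06 m) = -0.9434 D.
For thin lenses in contact, P = P₁ + P₂ = (-2.519) + (-0.9434) = -3.46 D.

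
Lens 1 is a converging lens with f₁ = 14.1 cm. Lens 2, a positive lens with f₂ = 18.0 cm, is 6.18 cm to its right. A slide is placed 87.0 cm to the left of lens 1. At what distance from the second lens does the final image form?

6.69 cm

Lens 1: 1/d_i1 = 1/f₁ − 1/d_o1 = 1/(14.1) − 1/(87.0) = 0.05943, so d_i1 = 16.83 cm.
The intermediate image is 16.83 cm to the right of lens 1, which lies 10.65 cm to the right of lens 2 — a virtual object — so d_o2 = −10.65 cm.
Lens 2: 1/d_i2 = 1/f₂ − 1/d_o2 = 1/(18.0) − 1/(-10.65) = 0.1495, so d_i2 = 6.69 cm.
The final image is real, 6.69 cm to the right of lens 2 (overall magnification ≈ -0.12).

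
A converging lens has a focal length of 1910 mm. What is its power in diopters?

P = +0.524 D

f = 191 cm = 1.91 m.
P = 1/f = 1/(1.91 m) = +0.524 D.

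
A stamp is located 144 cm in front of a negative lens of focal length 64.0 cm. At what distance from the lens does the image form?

44.3 cm

For a negative lens, f = -64.0 cm.
Lens equation: 1/q = 1/f − 1/p = 1/(-64.00) − 1/(144) = -0.01562 − 0.006944 = -0.02257, so q = -44.3 cm.
The image is virtual, upright and reduced, on the same side as the object.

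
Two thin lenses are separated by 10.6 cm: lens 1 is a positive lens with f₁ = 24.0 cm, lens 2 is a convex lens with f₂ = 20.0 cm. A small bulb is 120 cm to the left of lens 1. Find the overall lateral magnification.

m = -0.127

Lens 1: 1/d_i1 = 1/(24.0) − 1/(120) = 0.03333, so d_i1 = 30.00 cm; m₁ = −d_i1/d_o1 = -0.2500.
d_o2 = 10.6 − (30.00) = -19.40 cm (virtual object).
Lens 2: 1/d_i2 = 1/(20.0) − 1/(-19.40) = 0.1015, so d_i2 = 9.848 cm; m₂ = −d_i2/d_o2 = +0.5076.
m = m₁·m₂ = (-0.2500)(+0.5076) = -0.127.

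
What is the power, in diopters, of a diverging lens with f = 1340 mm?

P = -0.746 D

For a diverging lens, f = −1340 mm.
f = -134 cm = -1.34 m.
P = 1/f = 1/(-1.34 m) = -0.746 D.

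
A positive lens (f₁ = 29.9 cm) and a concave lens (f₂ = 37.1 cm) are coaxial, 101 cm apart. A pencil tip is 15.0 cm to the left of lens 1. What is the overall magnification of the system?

m = +0.443

Lens 1: 1/d_i1 = 1/(29.9) − 1/(15.0) = -0.03322, so d_i1 = -30.10 cm; m₁ = −d_i1/d_o1 = +2.007.
d_o2 = 101 − (-30.10) = 131.1 cm.
f₂ = −37.1 cm (diverging).
Lens 2: 1/d_i2 = 1/(-37.1) − 1/(131.1) = -0.03458, so d_i2 = -28.92 cm; m₂ = −d_i2/d_o2 = +0.2206.
m = m₁·m₂ = (+2.007)(+0.2206) = +0.443.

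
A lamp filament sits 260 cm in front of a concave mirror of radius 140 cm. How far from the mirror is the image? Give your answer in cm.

f = R/2 = 140/2 = 70.00 cm.
Mirror equation: 1/d_i = 1/f − 1/d_o = 1/(70.00) − 1/(260) = 0.01429 − 0.003846 = 0.01044, so d_i = 95.8 cm.
The image is real, inverted and reduced, in front of the mirror.

95.8 cm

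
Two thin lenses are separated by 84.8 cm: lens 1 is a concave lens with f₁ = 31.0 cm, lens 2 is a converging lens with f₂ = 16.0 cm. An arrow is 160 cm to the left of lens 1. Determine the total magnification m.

f₁ = −31.0 cm (diverging).
Lens 1: 1/d_i1 = 1/(-31.0) − 1/(160) = -0.03851, so d_i1 = -25.97 cm; m₁ = −d_i1/d_o1 = +0.1623.
d_o2 = 84.8 − (-25.97) = 110.8 cm.
Lens 2: 1/d_i2 = 1/(16.0) − 1/(110.8) = 0.05347, so d_i2 = 18.70 cm; m₂ = −d_i2/d_o2 = -0.1688.
m = m₁·m₂ = (+0.1623)(-0.1688) = -0.0274.

m = -0.0274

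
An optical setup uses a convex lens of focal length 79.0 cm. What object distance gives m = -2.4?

112 cm

m = −d_i/d_o ⇒ d_i = −m·d_o.
1/f = 1/d_o + 1/d_i = 1/d_o − 1/(m·d_o) = (1 − 1/m)/d_o, so d_o = f(1 − 1/m) = (79.00)(1 − 1/(-2.4)) = 112 cm.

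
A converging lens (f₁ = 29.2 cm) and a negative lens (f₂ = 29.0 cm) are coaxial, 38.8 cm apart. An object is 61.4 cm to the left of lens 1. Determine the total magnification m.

Lens 1: 1/d_i1 = 1/(29.2) − 1/(61.4) = 0.01796, so d_i1 = 55.68 cm; m₁ = −d_i1/d_o1 = -0.9068.
d_o2 = 38.8 − (55.68) = -16.88 cm (virtual object).
f₂ = −29.0 cm (diverging).
Lens 2: 1/d_i2 = 1/(-29.0) − 1/(-16.88) = 0.02476, so d_i2 = 40.39 cm; m₂ = −d_i2/d_o2 = +2.393.
m = m₁·m₂ = (-0.9068)(+2.393) = -2.17.

m = -2.17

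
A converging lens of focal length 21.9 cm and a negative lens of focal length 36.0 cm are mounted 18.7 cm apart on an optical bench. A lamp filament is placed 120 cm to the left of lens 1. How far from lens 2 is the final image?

10.4 cm

Lens 1: 1/d_i1 = 1/f₁ − 1/d_o1 = 1/(21.9) − 1/(120) = 0.03733, so d_i1 = 26.79 cm.
The intermediate image is 26.79 cm to the right of lens 1, which lies 8.090 cm to the right of lens 2 — a virtual object — so d_o2 = −8.090 cm.
Lens 2 is diverging, so f₂ = −36.0 cm.
Lens 2: 1/d_i2 = 1/f₂ − 1/d_o2 = 1/(-36.0) − 1/(-8.090) = 0.09583, so d_i2 = 10.4 cm.
The final image is real, 10.4 cm to the right of lens 2 (overall magnification ≈ -0.29).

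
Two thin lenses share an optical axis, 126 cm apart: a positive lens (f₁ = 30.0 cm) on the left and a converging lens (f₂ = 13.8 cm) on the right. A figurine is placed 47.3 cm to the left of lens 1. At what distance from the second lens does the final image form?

20.1 cm

Lens 1: 1/d_i1 = 1/f₁ − 1/d_o1 = 1/(30.0) − 1/(47.3) = 0.01219, so d_i1 = 82.02 cm.
The intermediate image is 82.02 cm to the right of lens 1, which is 126 − (82.02) = 43.98 cm to the left of lens 2, so d_o2 = +43.98 cm.
Lens 2: 1/d_i2 = 1/f₂ − 1/d_o2 = 1/(13.8) − 1/(43.98) = 0.04973, so d_i2 = 20.1 cm.
The final image is real, 20.1 cm to the right of lens 2 (overall magnification ≈ 0.79).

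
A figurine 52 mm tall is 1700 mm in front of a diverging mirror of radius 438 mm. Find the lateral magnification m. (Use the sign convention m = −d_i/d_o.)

m = +0.114

f = R/2 = 438/2 = 219.0 mm; for a diverging mirror, f = -219.0 mm.
1/d_i = 1/f − 1/d_o = 1/(-219.0) − 1/(1700) = -0.005154, so d_i = -194.0 mm.
m = −d_i/d_o = −(-194.0)/(1700) = +0.114.
The image is virtual, upright and reduced, behind the mirror.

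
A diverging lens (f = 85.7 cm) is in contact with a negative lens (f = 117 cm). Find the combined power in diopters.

P = -2.02 D

P₁ = 1/f₁ = 1/(-0.857 m) = -1.167 D; P₂ = 1/f₂ = 1/(-1.17 m) = -0.8547 D.
For thin lenses in contact, P = P₁ + P₂ = (-1.167) + (-0.8547) = -2.02 D.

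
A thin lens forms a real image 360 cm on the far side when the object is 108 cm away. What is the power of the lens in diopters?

d_i = +360 cm.
1/f = 1/d_o + 1/d_i = 1/(108) + 1/(360) = 0.01204 cm⁻¹.
f = 83.08 cm = 0.8308 m, so P = 1/f = +1.20 D.

P = +1.20 D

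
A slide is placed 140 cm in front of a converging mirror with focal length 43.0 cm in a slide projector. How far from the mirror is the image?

62.1 cm

Mirror equation: 1/d_i = 1/f − 1/d_o = 1/(43.00) − 1/(140) = 0.02326 − 0.007143 = 0.01611, so d_i = 62.1 cm.
The image is real, inverted and reduced, in front of the mirror.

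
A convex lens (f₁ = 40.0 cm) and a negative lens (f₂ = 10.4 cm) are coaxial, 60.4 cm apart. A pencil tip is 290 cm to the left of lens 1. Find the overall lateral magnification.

m = -0.0682

Lens 1: 1/d_i1 = 1/(40.0) − 1/(290) = 0.02155, so d_i1 = 46.40 cm; m₁ = −d_i1/d_o1 = -0.1600.
d_o2 = 60.4 − (46.40) = 14.00 cm.
f₂ = −10.4 cm (diverging).
Lens 2: 1/d_i2 = 1/(-10.4) − 1/(14.00) = -0.1676, so d_i2 = -5.967 cm; m₂ = −d_i2/d_o2 = +0.4262.
m = m₁·m₂ = (-0.1600)(+0.4262) = -0.0682.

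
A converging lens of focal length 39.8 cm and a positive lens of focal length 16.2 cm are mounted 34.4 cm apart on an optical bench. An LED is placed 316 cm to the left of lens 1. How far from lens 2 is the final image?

6.60 cm

Lens 1: 1/d_i1 = 1/f₁ − 1/d_o1 = 1/(39.8) − 1/(316) = 0.02196, so d_i1 = 45.54 cm.
The intermediate image is 45.54 cm to the right of lens 1, which lies 11.14 cm to the right of lens 2 — a virtual object — so d_o2 = −11.14 cm.
Lens 2: 1/d_i2 = 1/f₂ − 1/d_o2 = 1/(16.2) − 1/(-11.14) = 0.1515, so d_i2 = 6.60 cm.
The final image is real, 6.60 cm to the right of lens 2 (overall magnification ≈ -0.085).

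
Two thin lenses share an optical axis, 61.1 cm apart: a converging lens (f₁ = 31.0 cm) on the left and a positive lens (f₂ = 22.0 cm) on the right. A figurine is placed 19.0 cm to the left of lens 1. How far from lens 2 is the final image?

27.5 cm

Lens 1: 1/d_i1 = 1/f₁ − 1/d_o1 = 1/(31.0) − 1/(19.0) = -0.02037, so d_i1 = -49.08 cm.
The intermediate image is 49.08 cm to the left of lens 1 (virtual), which is 61.1 − (-49.08) = 110.2 cm to the left of lens 2, so d_o2 = +110.2 cm.
Lens 2: 1/d_i2 = 1/f₂ − 1/d_o2 = 1/(22.0) − 1/(110.2) = 0.03638, so d_i2 = 27.5 cm.
The final image is real, 27.5 cm to the right of lens 2 (overall magnification ≈ -0.64).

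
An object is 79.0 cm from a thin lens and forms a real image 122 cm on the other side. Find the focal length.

f = 48.0 cm (converging)

Real image ⇒ d_i = +122 cm.
1/f = 1/d_o + 1/d_i = 1/(79.0) + 1/(122) = 0.02085, so f = 48.0 cm.
Since f is positive, the thin lens is converging.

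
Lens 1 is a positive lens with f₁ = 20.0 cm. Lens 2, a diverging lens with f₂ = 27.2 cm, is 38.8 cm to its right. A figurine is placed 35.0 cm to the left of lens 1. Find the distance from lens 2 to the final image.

11.1 cm

Lens 1: 1/d_i1 = 1/f₁ − 1/d_o1 = 1/(20.0) − 1/(35.0) = 0.02143, so d_i1 = 46.67 cm.
The intermediate image is 46.67 cm to the right of lens 1, which lies 7.870 cm to the right of lens 2 — a virtual object — so d_o2 = −7.870 cm.
Lens 2 is diverging, so f₂ = −27.2 cm.
Lens 2: 1/d_i2 = 1/f₂ − 1/d_o2 = 1/(-27.2) − 1/(-7.870) = 0.09030, so d_i2 = 11.1 cm.
The final image is real, 11.1 cm to the right of lens 2 (overall magnification ≈ -1.9).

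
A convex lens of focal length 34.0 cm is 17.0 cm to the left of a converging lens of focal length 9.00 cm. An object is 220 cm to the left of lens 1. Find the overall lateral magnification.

m = -0.0511

Lens 1: 1/d_i1 = 1/(34.0) − 1/(220) = 0.02487, so d_i1 = 40.22 cm; m₁ = −d_i1/d_o1 = -0.1828.
d_o2 = 17.0 − (40.22) = -23.22 cm (virtual object).
Lens 2: 1/d_i2 = 1/(9.00) − 1/(-23.22) = 0.1542, so d_i2 = 6.486 cm; m₂ = −d_i2/d_o2 = +0.2793.
m = m₁·m₂ = (-0.1828)(+0.2793) = -0.0511.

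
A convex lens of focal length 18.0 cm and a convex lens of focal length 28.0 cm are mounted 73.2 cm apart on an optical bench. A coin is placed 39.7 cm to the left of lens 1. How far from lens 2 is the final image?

Lens 1: 1/d_i1 = 1/f₁ − 1/d_o1 = 1/(18.0) − 1/(39.7) = 0.03037, so d_i1 = 32.93 cm.
The intermediate image is 32.93 cm to the right of lens 1, which is 73.2 − (32.93) = 40.27 cm to the left of lens 2, so d_o2 = +40.27 cm.
Lens 2: 1/d_i2 = 1/f₂ − 1/d_o2 = 1/(28.0) − 1/(40.27) = 0.01088, so d_i2 = 91.9 cm.
The final image is real, 91.9 cm to the right of lens 2 (overall magnification ≈ 1.9).

91.9 cm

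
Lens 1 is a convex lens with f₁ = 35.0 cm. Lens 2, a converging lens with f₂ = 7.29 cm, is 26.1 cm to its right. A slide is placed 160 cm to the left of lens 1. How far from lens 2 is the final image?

5.25 cm

Lens 1: 1/d_i1 = 1/f₁ − 1/d_o1 = 1/(35.0) − 1/(160) = 0.02232, so d_i1 = 44.80 cm.
The intermediate image is 44.80 cm to the right of lens 1, which lies 18.70 cm to the right of lens 2 — a virtual object — so d_o2 = −18.70 cm.
Lens 2: 1/d_i2 = 1/f₂ − 1/d_o2 = 1/(7.29) − 1/(-18.70) = 0.1907, so d_i2 = 5.25 cm.
The final image is real, 5.25 cm to the right of lens 2 (overall magnification ≈ -0.079).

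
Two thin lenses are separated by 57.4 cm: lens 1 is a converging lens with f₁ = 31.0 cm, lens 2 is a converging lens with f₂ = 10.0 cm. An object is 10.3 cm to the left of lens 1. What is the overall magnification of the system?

Lens 1: 1/d_i1 = 1/(31.0) − 1/(10.3) = -0.06483, so d_i1 = -15.43 cm; m₁ = −d_i1/d_o1 = +1.498.
d_o2 = 57.4 − (-15.43) = 72.83 cm.
Lens 2: 1/d_i2 = 1/(10.0) − 1/(72.83) = 0.08627, so d_i2 = 11.59 cm; m₂ = −d_i2/d_o2 = -0.1592.
m = m₁·m₂ = (+1.498)(-0.1592) = -0.238.

m = -0.238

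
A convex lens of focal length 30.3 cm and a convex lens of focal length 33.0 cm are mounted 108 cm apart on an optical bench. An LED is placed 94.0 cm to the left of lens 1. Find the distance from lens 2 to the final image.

69.0 cm

Lens 1: 1/d_i1 = 1/f₁ − 1/d_o1 = 1/(30.3) − 1/(94.0) = 0.02237, so d_i1 = 44.71 cm.
The intermediate image is 44.71 cm to the right of lens 1, which is 108 − (44.71) = 63.29 cm to the left of lens 2, so d_o2 = +63.29 cm.
Lens 2: 1/d_i2 = 1/f₂ − 1/d_o2 = 1/(33.0) − 1/(63.29) = 0.01450, so d_i2 = 69.0 cm.
The final image is real, 69.0 cm to the right of lens 2 (overall magnification ≈ 0.52).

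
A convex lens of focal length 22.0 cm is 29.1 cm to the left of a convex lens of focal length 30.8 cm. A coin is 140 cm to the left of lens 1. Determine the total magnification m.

m = -0.207

Lens 1: 1/d_i1 = 1/(22.0) − 1/(140) = 0.03831, so d_i1 = 26.10 cm; m₁ = −d_i1/d_o1 = -0.1864.
d_o2 = 29.1 − (26.10) = 3.000 cm.
Lens 2: 1/d_i2 = 1/(30.8) − 1/(3.000) = -0.3009, so d_i2 = -3.324 cm; m₂ = −d_i2/d_o2 = +1.108.
m = m₁·m₂ = (-0.1864)(+1.108) = -0.207.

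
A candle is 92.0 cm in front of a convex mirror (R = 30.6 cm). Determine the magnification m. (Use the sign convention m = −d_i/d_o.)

f = R/2 = 30.6/2 = 15.30 cm; for a convex mirror, f = -15.30 cm.
1/d_i = 1/f − 1/d_o = 1/(-15.30) − 1/(92.0) = -0.07623, so d_i = -13.12 cm.
m = −d_i/d_o = −(-13.12)/(92.0) = +0.143.
The image is virtual, upright and reduced, behind the mirror.

m = +0.143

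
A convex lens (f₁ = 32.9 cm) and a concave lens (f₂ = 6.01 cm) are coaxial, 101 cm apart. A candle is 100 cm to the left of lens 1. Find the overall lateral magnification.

m = -0.0508

Lens 1: 1/d_i1 = 1/(32.9) − 1/(100) = 0.02040, so d_i1 = 49.03 cm; m₁ = −d_i1/d_o1 = -0.4903.
d_o2 = 101 − (49.03) = 51.97 cm.
f₂ = −6.01 cm (diverging).
Lens 2: 1/d_i2 = 1/(-6.01) − 1/(51.97) = -0.1856, so d_i2 = -5.387 cm; m₂ = −d_i2/d_o2 = +0.1037.
m = m₁·m₂ = (-0.4903)(+0.1037) = -0.0508.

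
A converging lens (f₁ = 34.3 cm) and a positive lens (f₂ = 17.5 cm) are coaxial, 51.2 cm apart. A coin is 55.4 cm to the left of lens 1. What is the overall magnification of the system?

Lens 1: 1/d_i1 = 1/(34.3) − 1/(55.4) = 0.01110, so d_i1 = 90.06 cm; m₁ = −d_i1/d_o1 = -1.626.
d_o2 = 51.2 − (90.06) = -38.86 cm (virtual object).
Lens 2: 1/d_i2 = 1/(17.5) − 1/(-38.86) = 0.08288, so d_i2 = 12.07 cm; m₂ = −d_i2/d_o2 = +0.3105.
m = m₁·m₂ = (-1.626)(+0.3105) = -0.505.

m = -0.505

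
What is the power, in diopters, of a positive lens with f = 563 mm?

f = 56.3 cm = 0.563 m.
P = 1/f = 1/(0.563 m) = +1.78 D.

P = +1.78 D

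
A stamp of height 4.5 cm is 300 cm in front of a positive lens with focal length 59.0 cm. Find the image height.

1/d_i = 1/f − 1/d_o = 1/(59.00) − 1/(300) = 0.01362, so d_i = 73.44 cm.
m = −d_i/d_o = -0.2448.
|h_i| = |m|·h_o = 0.2448 × 4.5 = 1.10 cm. The image is real, inverted and reduced, on the far side of the lens.

1.10 cm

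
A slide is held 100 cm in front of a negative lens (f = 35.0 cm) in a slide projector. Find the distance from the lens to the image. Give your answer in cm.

25.9 cm

For a negative lens, f = -35.0 cm.
Lens equation: 1/v = 1/f − 1/u = 1/(-35.00) − 1/(100) = -0.02857 − 0.01000 = -0.03857, so v = -25.9 cm.
The image is virtual, upright and reduced, on the same side as the object.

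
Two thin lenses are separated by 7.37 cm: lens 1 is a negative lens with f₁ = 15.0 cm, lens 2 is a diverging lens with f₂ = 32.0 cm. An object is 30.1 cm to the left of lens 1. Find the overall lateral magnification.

m = +0.216

f₁ = −15.0 cm (diverging).
Lens 1: 1/d_i1 = 1/(-15.0) − 1/(30.1) = -0.09989, so d_i1 = -10.01 cm; m₁ = −d_i1/d_o1 = +0.3326.
d_o2 = 7.37 − (-10.01) = 17.38 cm.
f₂ = −32.0 cm (diverging).
Lens 2: 1/d_i2 = 1/(-32.0) − 1/(17.38) = -0.08879, so d_i2 = -11.26 cm; m₂ = −d_i2/d_o2 = +0.6480.
m = m₁·m₂ = (+0.3326)(+0.6480) = +0.216.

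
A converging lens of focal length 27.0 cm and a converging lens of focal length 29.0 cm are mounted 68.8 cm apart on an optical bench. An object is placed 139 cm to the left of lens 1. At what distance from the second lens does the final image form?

Lens 1: 1/d_i1 = 1/f₁ − 1/d_o1 = 1/(27.0) − 1/(139) = 0.02984, so d_i1 = 33.51 cm.
The intermediate image is 33.51 cm to the right of lens 1, which is 68.8 − (33.51) = 35.29 cm to the left of lens 2, so d_o2 = +35.29 cm.
Lens 2: 1/d_i2 = 1/f₂ − 1/d_o2 = 1/(29.0) − 1/(35.29) = 0.006146, so d_i2 = 163 cm.
The final image is real, 163 cm to the right of lens 2 (overall magnification ≈ 1.1).

163 cm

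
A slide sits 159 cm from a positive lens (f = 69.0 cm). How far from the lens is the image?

Lens equation: 1/d_i = 1/f − 1/d_o = 1/(69.00) − 1/(159) = 0.01449 − 0.006289 = 0.008203, so d_i = 122 cm.
The image is real, inverted and reduced, on the far side of the lens.

122 cm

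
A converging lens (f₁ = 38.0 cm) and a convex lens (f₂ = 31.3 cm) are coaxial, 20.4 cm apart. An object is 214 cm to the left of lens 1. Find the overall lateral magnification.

m = -0.118

Lens 1: 1/d_i1 = 1/(38.0) − 1/(214) = 0.02164, so d_i1 = 46.20 cm; m₁ = −d_i1/d_o1 = -0.2159.
d_o2 = 20.4 − (46.20) = -25.80 cm (virtual object).
Lens 2: 1/d_i2 = 1/(31.3) − 1/(-25.80) = 0.07071, so d_i2 = 14.14 cm; m₂ = −d_i2/d_o2 = +0.5482.
m = m₁·m₂ = (-0.2159)(+0.5482) = -0.118.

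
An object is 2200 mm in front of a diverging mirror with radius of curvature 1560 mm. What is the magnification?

f = R/2 = 1560/2 = 780.0 mm; for a diverging mirror, f = -780.0 mm.
1/d_i = 1/f − 1/d_o = 1/(-780.0) − 1/(2200) = -0.001737, so d_i = -575.8 mm.
m = −d_i/d_o = −(-575.8)/(2200) = +0.262.
The image is virtual, upright and reduced, behind the mirror.

m = +0.262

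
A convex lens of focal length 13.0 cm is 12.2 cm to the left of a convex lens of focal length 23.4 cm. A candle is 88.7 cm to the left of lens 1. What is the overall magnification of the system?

Lens 1: 1/d_i1 = 1/(13.0) − 1/(88.7) = 0.06565, so d_i1 = 15.23 cm; m₁ = −d_i1/d_o1 = -0.1717.
d_o2 = 12.2 − (15.23) = -3.030 cm (virtual object).
Lens 2: 1/d_i2 = 1/(23.4) − 1/(-3.030) = 0.3728, so d_i2 = 2.683 cm; m₂ = −d_i2/d_o2 = +0.8854.
m = m₁·m₂ = (-0.1717)(+0.8854) = -0.152.

m = -0.152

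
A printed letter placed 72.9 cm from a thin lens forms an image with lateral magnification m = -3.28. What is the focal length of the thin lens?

m = −d_i/d_o ⇒ d_i = −m·d_o = −(-3.28)·(72.9) = 239.1 cm.
1/f = 1/d_o + 1/d_i = 1/(72.9) + 1/(239.1) = 0.01790, so f = 55.9 cm.
Since f is positive, the thin lens is converging.

f = 55.9 cm (converging)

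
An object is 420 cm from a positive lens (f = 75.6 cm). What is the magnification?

1/d_i = 1/f − 1/d_o = 1/(75.60) − 1/(420) = 0.01085, so d_i = 92.20 cm.
m = −d_i/d_o = −(92.20)/(420) = -0.220.
The image is real, inverted and reduced, on the far side of the lens.

m = -0.220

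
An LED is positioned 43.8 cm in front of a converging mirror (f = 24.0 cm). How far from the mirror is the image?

53.1 cm

Mirror equation: 1/s_i = 1/f − 1/s_o = 1/(24.00) − 1/(43.8) = 0.04167 − 0.02283 = 0.01884, so s_i = 53.1 cm.
The image is real, inverted and enlarged, in front of the mirror.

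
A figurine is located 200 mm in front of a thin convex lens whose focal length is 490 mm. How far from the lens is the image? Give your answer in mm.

Thin-lens equation: 1/s_i = 1/f − 1/s_o = 1/(490.0) − 1/(200) = 0.002041 − 0.005000 = -0.002959, so s_i = -338 mm.
The image is virtual, upright and enlarged, on the same side as the object.

338 mm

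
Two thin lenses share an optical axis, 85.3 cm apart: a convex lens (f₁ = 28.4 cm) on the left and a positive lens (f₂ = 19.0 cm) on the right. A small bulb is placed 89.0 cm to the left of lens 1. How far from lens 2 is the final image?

33.7 cm

Lens 1: 1/d_i1 = 1/f₁ − 1/d_o1 = 1/(28.4) − 1/(89.0) = 0.02398, so d_i1 = 41.71 cm.
The intermediate image is 41.71 cm to the right of lens 1, which is 85.3 − (41.71) = 43.59 cm to the left of lens 2, so d_o2 = +43.59 cm.
Lens 2: 1/d_i2 = 1/f₂ − 1/d_o2 = 1/(19.0) − 1/(43.59) = 0.02969, so d_i2 = 33.7 cm.
The final image is real, 33.7 cm to the right of lens 2 (overall magnification ≈ 0.36).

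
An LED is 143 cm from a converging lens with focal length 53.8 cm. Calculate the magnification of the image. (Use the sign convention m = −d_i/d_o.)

1/d_i = 1/f − 1/d_o = 1/(53.80) − 1/(143) = 0.01159, so d_i = 86.25 cm.
m = −d_i/d_o = −(86.25)/(143) = -0.603.
The image is real, inverted and reduced, on the far side of the lens.

m = -0.603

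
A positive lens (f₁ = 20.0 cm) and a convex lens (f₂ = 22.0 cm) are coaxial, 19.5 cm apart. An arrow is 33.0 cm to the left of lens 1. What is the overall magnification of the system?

Lens 1: 1/d_i1 = 1/(20.0) − 1/(33.0) = 0.01970, so d_i1 = 50.77 cm; m₁ = −d_i1/d_o1 = -1.538.
d_o2 = 19.5 − (50.77) = -31.27 cm (virtual object).
Lens 2: 1/d_i2 = 1/(22.0) − 1/(-31.27) = 0.07743, so d_i2 = 12.91 cm; m₂ = −d_i2/d_o2 = +0.4130.
m = m₁·m₂ = (-1.538)(+0.4130) = -0.635.

m = -0.635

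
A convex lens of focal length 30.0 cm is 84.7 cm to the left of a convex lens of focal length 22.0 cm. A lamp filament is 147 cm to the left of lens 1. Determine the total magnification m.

Lens 1: 1/d_i1 = 1/(30.0) − 1/(147) = 0.02653, so d_i1 = 37.69 cm; m₁ = −d_i1/d_o1 = -0.2564.
d_o2 = 84.7 − (37.69) = 47.01 cm.
Lens 2: 1/d_i2 = 1/(22.0) − 1/(47.01) = 0.02418, so d_i2 = 41.35 cm; m₂ = −d_i2/d_o2 = -0.8796.
m = m₁·m₂ = (-0.2564)(-0.8796) = +0.226.

m = +0.226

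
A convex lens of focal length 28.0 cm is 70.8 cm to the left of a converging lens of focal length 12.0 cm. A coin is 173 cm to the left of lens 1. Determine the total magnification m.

m = +0.0913

Lens 1: 1/d_i1 = 1/(28.0) − 1/(173) = 0.02993, so d_i1 = 33.41 cm; m₁ = −d_i1/d_o1 = -0.1931.
d_o2 = 70.8 − (33.41) = 37.39 cm.
Lens 2: 1/d_i2 = 1/(12.0) − 1/(37.39) = 0.05659, so d_i2 = 17.67 cm; m₂ = −d_i2/d_o2 = -0.4726.
m = m₁·m₂ = (-0.1931)(-0.4726) = +0.0913.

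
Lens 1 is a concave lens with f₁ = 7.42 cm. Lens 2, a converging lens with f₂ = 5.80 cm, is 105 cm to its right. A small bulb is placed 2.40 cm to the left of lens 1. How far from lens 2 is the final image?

6.13 cm

Lens 1 is diverging, so f₁ = −7.42 cm.
Lens 1: 1/d_i1 = 1/f₁ − 1/d_o1 = 1/(-7.42) − 1/(2.40) = -0.5514, so d_i1 = -1.813 cm.
The intermediate image is 1.813 cm to the left of lens 1 (virtual), which is 105 − (-1.813) = 106.8 cm to the left of lens 2, so d_o2 = +106.8 cm.
Lens 2: 1/d_i2 = 1/f₂ − 1/d_o2 = 1/(5.80) − 1/(106.8) = 0.1631, so d_i2 = 6.13 cm.
The final image is real, 6.13 cm to the right of lens 2 (overall magnification ≈ -0.043).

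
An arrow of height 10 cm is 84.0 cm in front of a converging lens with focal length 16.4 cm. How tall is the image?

1/d_i = 1/f − 1/d_o = 1/(16.40) − 1/(84.0) = 0.04907, so d_i = 20.38 cm.
m = −d_i/d_o = -0.2426.
|h_i| = |m|·h_o = 0.2426 × 10 = 2.43 cm. The image is real, inverted and reduced, on the far side of the lens.

2.43 cm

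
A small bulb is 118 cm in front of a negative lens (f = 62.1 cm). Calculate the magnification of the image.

For a negative lens, f = -62.1 cm.
1/d_i = 1/f − 1/d_o = 1/(-62.10) − 1/(118) = -0.02458, so d_i = -40.69 cm.
m = −d_i/d_o = −(-40.69)/(118) = +0.345.
The image is virtual, upright and reduced, on the same side as the object.

m = +0.345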